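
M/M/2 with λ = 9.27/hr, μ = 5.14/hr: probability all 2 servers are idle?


a = λ/μ = 9.27/5.14 = 1.8035; ρ = a/c = 0.9018
Σ_{k=0}^{1} a^k/k! (terms k=0..1) = 1.00000 + 1.80350 = 2.80350
Tail: a^2/(2!(1−ρ)) = 3.25262/(2·0.09825) = 16.55293
P₀ = 1/(2.80350 + 16.55293) = 1/19.35644 = 0.051662

Final: 0.051662


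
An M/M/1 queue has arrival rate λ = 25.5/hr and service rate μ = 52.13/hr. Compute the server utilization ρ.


ρ = λ/μ = 25.5/52.13 = 0.4892

Final: 0.4892


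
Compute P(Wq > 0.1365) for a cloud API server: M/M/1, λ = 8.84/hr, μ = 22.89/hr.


ρ = 8.84/22.89 = 0.3862
P(Wq > t) = ρ·e^{−(μ−λ)t} = 0.3862·e^{−1.9178}
= 0.3862·0.146926 = 0.056742

Final: 0.056742


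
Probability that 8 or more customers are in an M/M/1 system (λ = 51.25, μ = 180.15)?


ρ = 51.25/180.15 = 0.2845
P(N ≥ n) = ρ^n = 0.2845^8 = 0.00004290

Final: 0.00004290


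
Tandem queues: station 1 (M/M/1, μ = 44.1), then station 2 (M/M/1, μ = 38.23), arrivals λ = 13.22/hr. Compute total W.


Each node sees arrival rate λ = 13.22/hr (tandem ⇒ throughput preserved).
W₁ = 1/(μ₁−λ) = 1/(44.1−13.22) = 0.03238 hr
W₂ = 1/(μ₂−λ) = 1/(38.23−13.22) = 0.03998 hr
W_total = W₁ + W₂ = 0.03238 + 0.03998 = 0.07237 hr

Final: 0.07237 hr


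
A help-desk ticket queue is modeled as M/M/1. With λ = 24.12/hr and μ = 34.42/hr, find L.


ρ = λ/μ = 24.12/34.42 = 0.7008
L = ρ/(1−ρ) = 0.7008/(1 − 0.7008) = 0.7008/0.2992 = 2.3417

Final: 2.3417


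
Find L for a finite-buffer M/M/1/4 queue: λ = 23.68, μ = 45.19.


ρ = 23.68/45.19 = 0.5240
L = ρ[1 − (K+1)ρ^K + Kρ^(K+1)] / [(1−ρ)(1−ρ^(K+1))]
Numerator: 0.5240·(1 − 5·0.075398 + 4·0.039509) = 0.409277
Denominator: (0.4760)·(0.960491) = 0.457184
L = 0.409277/0.457184 = 0.8952

Final: 0.8952


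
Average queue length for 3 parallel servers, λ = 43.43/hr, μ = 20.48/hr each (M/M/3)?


a = λ/μ = 2.1206; ρ = a/3 = 0.7069
P₀ = 0.092668
Lq = P₀·a^c·ρ / (c!·(1−ρ)²) = 0.092668·9.53629·0.7069/(6·0.08593)
= 1.21164

Final: 1.21164


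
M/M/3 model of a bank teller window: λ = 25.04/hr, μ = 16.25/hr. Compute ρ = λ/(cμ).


ρ = λ/(cμ) = 25.04/(3·16.25) = 25.04/48.75 = 0.5136

Final: 0.5136


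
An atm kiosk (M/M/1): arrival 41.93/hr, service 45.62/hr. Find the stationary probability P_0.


ρ = 41.93/45.62 = 0.9191
P_n = (1−ρ)·ρ^n = (1 − 0.9191)·0.9191^0 = 0.08089·1.000000 = 0.080886

Final: 0.080886


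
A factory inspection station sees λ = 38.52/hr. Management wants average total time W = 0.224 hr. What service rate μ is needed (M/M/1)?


W = 1/(μ−λ) ⇒ μ − λ = 1/W = 1/0.224 = 4.4643
μ = λ + 1/W = 38.52 + 4.4643 = 42.9843 per hr

Final: 42.9843 /hr


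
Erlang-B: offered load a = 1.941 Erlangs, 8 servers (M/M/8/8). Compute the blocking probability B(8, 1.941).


B(c,a) = (a^c/c!) / Σ_{k=0}^{c} a^k/k!
a^8/8! = 0.004997
Σ terms (k=0..8): 1.00000 + 1.94100 + 1.88374 + 1.21878 + 0.59141 + 0.22959 + 0.07427 + 0.02059 + 0.004997 = 6.964383
B = 0.004997/6.964383 = 0.0007175

Final: 0.0007175


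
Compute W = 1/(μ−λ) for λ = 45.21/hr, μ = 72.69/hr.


W = 1/(μ−λ) = 1/(72.69 − 45.21) = 1/27.48 = 0.03639 hr

Final: 0.03639 hr


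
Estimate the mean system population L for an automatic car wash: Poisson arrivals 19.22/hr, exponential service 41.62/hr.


ρ = λ/μ = 19.22/41.62 = 0.4618
L = ρ/(1−ρ) = 0.4618/(1 − 0.4618) = 0.4618/0.5382 = 0.8580

Final: 0.8580


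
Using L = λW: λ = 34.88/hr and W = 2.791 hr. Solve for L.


L = λW = 34.88·2.791 = 97.3501

Final: 97.3501


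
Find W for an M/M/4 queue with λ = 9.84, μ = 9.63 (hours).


a = 1.0218; ρ = 0.2555; P₀ = 0.359367
Lq = P₀·a^c·ρ/(c!(1−ρ)²) = 0.007522
Wq = Lq/λ = 0.007522/9.84 = 0.0007644 hr
W = Wq + 1/μ = 0.0007644 + 0.10384 = 0.10461 hr

Final: 0.10461 hr


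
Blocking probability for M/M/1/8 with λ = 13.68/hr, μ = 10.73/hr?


ρ = λ/μ = 13.68/10.73 = 1.2749
P_K = (1−ρ)ρ^K/(1−ρ^(K+1)) = (-0.2749·6.980572)/(1 − 8.899741)
= -1.919169/-7.899741 = 0.242941

Final: 0.242941


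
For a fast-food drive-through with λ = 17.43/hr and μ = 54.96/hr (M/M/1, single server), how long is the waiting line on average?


ρ = 17.43/54.96 = 0.3171
Lq = ρ²/(1−ρ) = 0.1006/0.6829 = 0.1473

Final: 0.1473


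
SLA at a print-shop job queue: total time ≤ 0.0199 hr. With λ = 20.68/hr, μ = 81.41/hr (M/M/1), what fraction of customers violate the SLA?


W ~ Exponential(μ−λ) for M/M/1.
μ − λ = 81.41 − 20.68 = 60.7300
P(W > t) = e^{−(μ−λ)t} = e^{−1.2085} = 0.298637

Final: 0.298637


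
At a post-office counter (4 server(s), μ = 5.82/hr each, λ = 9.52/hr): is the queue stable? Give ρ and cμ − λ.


Total capacity cμ = 4·5.82 = 23.28/hr
ρ = λ/(cμ) = 9.52/23.28 = 0.4089
Stable ⇔ ρ < 1: YES
Spare capacity = cμ − λ = 23.28 − 9.52 = 13.76/hr

Final: ρ = 0.4089; stable; margin = 13.76/hr


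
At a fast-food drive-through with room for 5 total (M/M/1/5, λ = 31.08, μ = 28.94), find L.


ρ = 31.08/28.94 = 1.0739
L = ρ[1 − (K+1)ρ^K + Kρ^(K+1)] / [(1−ρ)(1−ρ^(K+1))]
Numerator: 1.0739·(1 − 6·1.428606 + 5·1.534246) = 0.106958
Denominator: (-0.07395)·(-0.534246) = 0.039505
L = 0.106958/0.039505 = 2.7074

Final: 2.7074


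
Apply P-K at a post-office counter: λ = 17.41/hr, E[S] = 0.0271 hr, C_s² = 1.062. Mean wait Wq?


ρ = λ·E[S] = 17.41·0.0271 = 0.4718
E[S²] = E[S]²(1+C_s²) = 0.0271²·(1+1.062) = 0.001514
Wq = λ·E[S²]/(2(1−ρ)) = 17.41·0.001514/(2·0.5282) = 0.02496 hr

Final: 0.02496 hr


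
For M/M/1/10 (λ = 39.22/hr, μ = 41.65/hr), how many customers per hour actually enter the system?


ρ = 0.9417; P_K = (1−ρ)ρ^10/(1−ρ^11) = 0.066108
λ_eff = λ(1 − P_K) = 39.22·(1 − 0.066108) = 39.22·0.933892 = 36.6273 /hr

Final: 36.6273 /hr


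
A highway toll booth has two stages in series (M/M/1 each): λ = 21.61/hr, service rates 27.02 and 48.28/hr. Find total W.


Each node sees arrival rate λ = 21.61/hr (tandem ⇒ throughput preserved).
W₁ = 1/(μ₁−λ) = 1/(27.02−21.61) = 0.18484 hr
W₂ = 1/(μ₂−λ) = 1/(48.28−21.61) = 0.03750 hr
W_total = W₁ + W₂ = 0.18484 + 0.03750 = 0.22234 hr

Final: 0.22234 hr


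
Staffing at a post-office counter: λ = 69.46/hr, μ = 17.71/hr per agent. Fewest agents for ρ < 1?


Stability requires cμ > λ ⇔ c > λ/μ.
λ/μ = 69.46/17.71 = 3.9221
Minimum integer c = ⌊3.9221⌋ + 1 = 4
Check: 4·17.71 = 70.84 > 69.46, while 3·17.71 = 53.13 ≤ 69.46

Final: 4 servers


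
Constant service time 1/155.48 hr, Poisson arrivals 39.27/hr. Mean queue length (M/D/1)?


ρ = 39.27/155.48 = 0.2526
M/D/1: Lq = ρ²/(2(1−ρ)) = 0.06379/(2·0.7474) = 0.04268

Final: 0.04268


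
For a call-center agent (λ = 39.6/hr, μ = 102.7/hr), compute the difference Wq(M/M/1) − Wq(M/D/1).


ρ = 39.6/102.7 = 0.3856
Wq(M/M/1) = ρ/(μ−λ) = 0.3856/63.10 = 0.006111 hr
Wq(M/D/1) = ρ/(2(μ−λ)) = 0.003055 hr
Savings = 0.006111 − 0.003055 = 0.003055 hr

Final: 0.003055 hr


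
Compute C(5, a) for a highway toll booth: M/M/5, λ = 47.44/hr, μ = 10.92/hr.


a = λ/μ = 4.3443; ρ = a/5 = 0.8689
P₀ = 0.007061 (from M/M/c formula)
C(c,a) = [a^c/(c!(1−ρ))]·P₀ = [1547.42714/(120·0.1311)]·0.007061
= 98.33510·0.007061 = 0.694346

Final: 0.694346


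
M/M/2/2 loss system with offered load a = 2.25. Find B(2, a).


B(c,a) = (a^c/c!) / Σ_{k=0}^{c} a^k/k!
a^2/2! = 2.531250
Σ terms (k=0..2): 1.00000 + 2.25000 + 2.53125 = 5.781250
B = 2.531250/5.781250 = 0.437838

Final: 0.437838


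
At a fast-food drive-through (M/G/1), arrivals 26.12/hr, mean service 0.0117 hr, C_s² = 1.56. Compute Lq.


ρ = λ·E[S] = 26.12·0.0117 = 0.3056
Lq = ρ²(1+C_s²)/(2(1−ρ)) = 0.09339·(1+1.56)/(2·0.6944)
= 0.09339·2.5600/1.3888 = 0.17216

Final: 0.17216


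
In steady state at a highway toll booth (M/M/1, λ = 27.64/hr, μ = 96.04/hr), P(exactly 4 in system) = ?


ρ = 27.64/96.04 = 0.2878
P_n = (1−ρ)·ρ^n = (1 − 0.2878)·0.2878^4 = 0.7122·0.006860 = 0.004886

Final: 0.004886


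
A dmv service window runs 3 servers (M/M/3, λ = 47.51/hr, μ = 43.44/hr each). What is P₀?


a = λ/μ = 47.51/43.44 = 1.0937; ρ = a/c = 0.3646
Σ_{k=0}^{2} a^k/k! (terms k=0..2) = 1.00000 + 1.09369 + 0.59808 = 2.69177
Tail: a^3/(3!(1−ρ)) = 1.30823/(6·0.6354) = 0.34313
P₀ = 1/(2.69177 + 0.34313) = 1/3.03491 = 0.329499

Final: 0.329499


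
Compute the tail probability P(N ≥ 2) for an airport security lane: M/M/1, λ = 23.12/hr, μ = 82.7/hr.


ρ = 23.12/82.7 = 0.2796
P(N ≥ n) = ρ^n = 0.2796^2 = 0.078156

Final: 0.078156


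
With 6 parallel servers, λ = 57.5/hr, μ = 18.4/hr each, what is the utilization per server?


ρ = λ/(cμ) = 57.5/(6·18.4) = 57.5/110.40 = 0.5208

Final: 0.5208


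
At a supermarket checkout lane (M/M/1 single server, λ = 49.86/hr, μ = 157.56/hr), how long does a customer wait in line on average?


ρ = 49.86/157.56 = 0.3165
Wq = ρ/(μ−λ) = 0.3165/(157.56 − 49.86) = 0.3165/107.70 = 0.002938 hr

Final: 0.002938 hr


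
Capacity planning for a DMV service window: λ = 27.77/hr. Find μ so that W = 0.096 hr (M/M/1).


W = 1/(μ−λ) ⇒ μ − λ = 1/W = 1/0.096 = 10.4167
μ = λ + 1/W = 27.77 + 10.4167 = 38.1867 per hr

Final: 38.1867 /hr


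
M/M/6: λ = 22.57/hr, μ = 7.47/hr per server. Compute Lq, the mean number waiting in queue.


a = λ/μ = 3.0214; ρ = a/6 = 0.5036
P₀ = 0.047888
Lq = P₀·a^c·ρ / (c!·(1−ρ)²) = 0.047888·760.79166·0.5036/(720·0.24644)
= 0.10340

Final: 0.10340


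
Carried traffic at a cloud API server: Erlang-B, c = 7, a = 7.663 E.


B(7,7.663) = 0.288807 (Erlang-B)
Carried load = a(1 − B) = 7.663·(1 − 0.288807) = 7.663·0.711193 = 5.4499 E

Final: 5.4499 Erlangs


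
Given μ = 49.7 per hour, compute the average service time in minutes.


Mean service time = 1/μ = 1/49.7 hour = 0.02012 hour
In minutes: 0.02012 × 60 = 1.2072 min

Final: 1.2072 min


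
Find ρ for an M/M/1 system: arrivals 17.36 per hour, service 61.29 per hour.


ρ = λ/μ = 17.36/61.29 = 0.2832

Final: 0.2832


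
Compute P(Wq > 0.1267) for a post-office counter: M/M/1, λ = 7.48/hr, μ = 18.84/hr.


ρ = 7.48/18.84 = 0.3970
P(Wq > t) = ρ·e^{−(μ−λ)t} = 0.3970·e^{−1.4393}
= 0.3970·0.237091 = 0.094132

Final: 0.094132


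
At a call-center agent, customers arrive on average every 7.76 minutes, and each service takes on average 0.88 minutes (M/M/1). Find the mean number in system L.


λ = 60/7.76 = 7.7320 /hr
μ = 60/0.88 = 68.1818 /hr
ρ = λ/μ = 7.7320/68.1818 = 0.1134
L = ρ/(1−ρ) = 0.1134/0.8866 = 0.1279

Final: 0.1279


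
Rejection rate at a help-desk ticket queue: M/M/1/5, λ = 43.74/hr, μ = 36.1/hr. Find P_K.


ρ = λ/μ = 43.74/36.1 = 1.2116
P_K = (1−ρ)ρ^K/(1−ρ^(K+1)) = (-0.2116·2.611307)/(1 − 3.163949)
= -0.552642/-2.163949 = 0.255386

Final: 0.255386


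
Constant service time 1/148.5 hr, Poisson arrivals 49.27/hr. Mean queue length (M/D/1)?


ρ = 49.27/148.5 = 0.3318
M/D/1: Lq = ρ²/(2(1−ρ)) = 0.1101/(2·0.6682) = 0.08237

Final: 0.08237


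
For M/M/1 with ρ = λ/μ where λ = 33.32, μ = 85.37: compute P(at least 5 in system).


ρ = 33.32/85.37 = 0.3903
P(N ≥ n) = ρ^n = 0.3903^5 = 0.009057

Final: 0.009057


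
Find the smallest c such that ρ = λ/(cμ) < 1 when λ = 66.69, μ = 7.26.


Stability requires cμ > λ ⇔ c > λ/μ.
λ/μ = 66.69/7.26 = 9.1860
Minimum integer c = ⌊9.1860⌋ + 1 = 10
Check: 10·7.26 = 72.60 > 66.69, while 9·7.26 = 65.34 ≤ 66.69

Final: 10 servers


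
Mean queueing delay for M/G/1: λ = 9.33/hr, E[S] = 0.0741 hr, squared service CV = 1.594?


ρ = λ·E[S] = 9.33·0.0741 = 0.6914
E[S²] = E[S]²(1+C_s²) = 0.0741²·(1+1.594) = 0.014243
Wq = λ·E[S²]/(2(1−ρ)) = 9.33·0.014243/(2·0.3086) = 0.21528 hr

Final: 0.21528 hr


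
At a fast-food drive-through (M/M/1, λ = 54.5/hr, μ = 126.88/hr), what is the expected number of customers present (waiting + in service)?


ρ = λ/μ = 54.5/126.88 = 0.4295
L = ρ/(1−ρ) = 0.4295/(1 − 0.4295) = 0.4295/0.5705 = 0.7530

Final: 0.7530


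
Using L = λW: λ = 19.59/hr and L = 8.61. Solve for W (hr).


W = L/λ = 8.61/19.59 = 0.4395 hr

Final: 0.4395 hr


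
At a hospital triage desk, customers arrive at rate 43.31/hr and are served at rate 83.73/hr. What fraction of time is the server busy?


ρ = λ/μ = 43.31/83.73 = 0.5173

Final: 0.5173


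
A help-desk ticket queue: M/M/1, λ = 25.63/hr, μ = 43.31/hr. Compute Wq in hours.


ρ = 25.63/43.31 = 0.5918
Wq = ρ/(μ−λ) = 0.5918/(43.31 − 25.63) = 0.5918/17.68 = 0.03347 hr

Final: 0.03347 hr


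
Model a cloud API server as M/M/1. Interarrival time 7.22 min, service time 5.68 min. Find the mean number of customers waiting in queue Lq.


λ = 60/7.22 = 8.3102 /hr
μ = 60/5.68 = 10.5634 /hr
ρ = λ/μ = 8.3102/10.5634 = 0.7867
Lq = ρ²/(1−ρ) = 0.6189/0.2133 = 2.9016

Final: 2.9016


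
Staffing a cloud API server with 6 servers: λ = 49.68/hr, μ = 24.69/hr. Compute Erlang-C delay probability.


a = λ/μ = 2.0122; ρ = a/6 = 0.3354
P₀ = 0.133496 (from M/M/c formula)
C(c,a) = [a^c/(c!(1−ρ))]·P₀ = [66.36865/(720·0.6646)]·0.133496
= 0.13869·0.133496 = 0.018514

Final: 0.018514


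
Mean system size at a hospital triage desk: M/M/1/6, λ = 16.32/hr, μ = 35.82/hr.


ρ = 16.32/35.82 = 0.4556
L = ρ[1 − (K+1)ρ^K + Kρ^(K+1)] / [(1−ρ)(1−ρ^(K+1))]
Numerator: 0.4556·(1 − 7·0.008945 + 6·0.004075) = 0.438225
Denominator: (0.5444)·(0.995925) = 0.542170
L = 0.438225/0.542170 = 0.8083

Final: 0.8083


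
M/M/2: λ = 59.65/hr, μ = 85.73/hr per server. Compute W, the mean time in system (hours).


a = 0.6958; ρ = 0.3479; P₀ = 0.483796
Lq = P₀·a^c·ρ/(c!(1−ρ)²) = 0.09581
Wq = Lq/λ = 0.09581/59.65 = 0.001606 hr
W = Wq + 1/μ = 0.001606 + 0.01166 = 0.01327 hr

Final: 0.01327 hr


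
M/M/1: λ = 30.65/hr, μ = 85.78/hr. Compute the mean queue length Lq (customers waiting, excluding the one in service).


ρ = 30.65/85.78 = 0.3573
Lq = ρ²/(1−ρ) = 0.1277/0.6427 = 0.1986

Final: 0.1986


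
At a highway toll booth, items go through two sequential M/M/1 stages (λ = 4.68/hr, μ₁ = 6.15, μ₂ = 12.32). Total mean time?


Each node sees arrival rate λ = 4.68/hr (tandem ⇒ throughput preserved).
W₁ = 1/(μ₁−λ) = 1/(6.15−4.68) = 0.68027 hr
W₂ = 1/(μ₂−λ) = 1/(12.32−4.68) = 0.13089 hr
W_total = W₁ + W₂ = 0.68027 + 0.13089 = 0.81116 hr

Final: 0.81116 hr


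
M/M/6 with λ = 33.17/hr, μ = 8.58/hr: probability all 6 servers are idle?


a = λ/μ = 33.17/8.58 = 3.8660; ρ = a/c = 0.6443
Σ_{k=0}^{5} a^k/k! (terms k=0..5) = 1.00000 + 3.86597 + 7.47285 + 9.62993 + 9.30725 + 7.19631 = 38.47231
Tail: a^6/(6!(1−ρ)) = 3338.48248/(720·0.3557) = 13.03667
P₀ = 1/(38.47231 + 13.03667) = 1/51.50899 = 0.019414

Final: 0.019414


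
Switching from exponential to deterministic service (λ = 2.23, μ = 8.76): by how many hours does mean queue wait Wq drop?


ρ = 2.23/8.76 = 0.2546
Wq(M/M/1) = ρ/(μ−λ) = 0.2546/6.53 = 0.03898 hr
Wq(M/D/1) = ρ/(2(μ−λ)) = 0.01949 hr
Savings = 0.03898 − 0.01949 = 0.01949 hr

Final: 0.01949 hr


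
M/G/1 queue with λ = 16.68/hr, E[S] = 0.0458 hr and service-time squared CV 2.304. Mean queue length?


ρ = λ·E[S] = 16.68·0.0458 = 0.7639
Lq = ρ²(1+C_s²)/(2(1−ρ)) = 0.5836·(1+2.304)/(2·0.2361)
= 0.5836·3.3040/0.4721 = 4.08430

Final: 4.08430


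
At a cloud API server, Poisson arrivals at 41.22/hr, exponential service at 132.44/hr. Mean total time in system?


W = 1/(μ−λ) = 1/(132.44 − 41.22) = 1/91.22 = 0.01096 hr

Final: 0.01096 hr


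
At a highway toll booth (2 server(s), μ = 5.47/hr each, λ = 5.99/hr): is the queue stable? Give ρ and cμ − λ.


Total capacity cμ = 2·5.47 = 10.94/hr
ρ = λ/(cμ) = 5.99/10.94 = 0.5475
Stable ⇔ ρ < 1: YES
Spare capacity = cμ − λ = 10.94 − 5.99 = 4.95/hr

Final: ρ = 0.5475; stable; margin = 4.95/hr


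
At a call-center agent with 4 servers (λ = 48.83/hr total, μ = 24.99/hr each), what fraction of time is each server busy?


ρ = λ/(cμ) = 48.83/(4·24.99) = 48.83/99.96 = 0.4885

Final: 0.4885


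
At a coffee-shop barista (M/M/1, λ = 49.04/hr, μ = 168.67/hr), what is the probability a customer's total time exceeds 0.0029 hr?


W ~ Exponential(μ−λ) for M/M/1.
μ − λ = 168.67 − 49.04 = 119.6300
P(W > t) = e^{−(μ−λ)t} = e^{−0.3469} = 0.706857

Final: 0.706857


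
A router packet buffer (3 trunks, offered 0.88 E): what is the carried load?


B(3,0.88) = 0.047707 (Erlang-B)
Carried load = a(1 − B) = 0.88·(1 − 0.047707) = 0.88·0.952293 = 0.8380 E

Final: 0.8380 Erlangs


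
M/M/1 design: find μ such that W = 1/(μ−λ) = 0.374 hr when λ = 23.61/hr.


W = 1/(μ−λ) ⇒ μ − λ = 1/W = 1/0.374 = 2.6738
μ = λ + 1/W = 23.61 + 2.6738 = 26.2838 per hr

Final: 26.2838 /hr


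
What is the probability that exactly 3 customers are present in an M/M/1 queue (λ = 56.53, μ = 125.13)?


ρ = 56.53/125.13 = 0.4518
P_n = (1−ρ)·ρ^n = (1 − 0.4518)·0.4518^3 = 0.5482·0.092205 = 0.050549

Final: 0.050549


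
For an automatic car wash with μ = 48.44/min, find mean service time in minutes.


Mean service time = 1/μ = 1/48.44 minute = 0.02064 minute
In minutes: 0.02064 × 1 = 0.02064 min

Final: 0.02064 min


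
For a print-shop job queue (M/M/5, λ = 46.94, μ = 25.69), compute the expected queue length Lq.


a = λ/μ = 1.8272; ρ = a/5 = 0.3654
P₀ = 0.160128
Lq = P₀·a^c·ρ / (c!·(1−ρ)²) = 0.160128·20.36549·0.3654/(120·0.40267)
= 0.02466

Final: 0.02466


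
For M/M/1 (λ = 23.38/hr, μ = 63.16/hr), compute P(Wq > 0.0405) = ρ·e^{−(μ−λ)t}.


ρ = 23.38/63.16 = 0.3702
P(Wq > t) = ρ·e^{−(μ−λ)t} = 0.3702·e^{−1.6111}
= 0.3702·0.199670 = 0.073912

Final: 0.073912


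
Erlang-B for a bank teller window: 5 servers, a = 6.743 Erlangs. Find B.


B(c,a) = (a^c/c!) / Σ_{k=0}^{c} a^k/k!
a^5/5! = 116.167476
Σ terms (k=0..5): 1.00000 + 6.74300 + 22.73402 + 51.09851 + 86.13931 + 116.16748 = 283.882321
B = 116.167476/283.882321 = 0.409210

Final: 0.409210


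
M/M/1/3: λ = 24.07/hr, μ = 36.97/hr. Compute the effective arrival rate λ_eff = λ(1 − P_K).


ρ = 0.6511; P_K = (1−ρ)ρ^3/(1−ρ^4) = 0.117392
λ_eff = λ(1 − P_K) = 24.07·(1 − 0.117392) = 24.07·0.882608 = 21.2444 /hr

Final: 21.2444 /hr


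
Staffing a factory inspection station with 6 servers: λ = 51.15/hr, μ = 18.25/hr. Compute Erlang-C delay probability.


a = λ/μ = 2.8027; ρ = a/6 = 0.4671
P₀ = 0.059968 (from M/M/c formula)
C(c,a) = [a^c/(c!(1−ρ))]·P₀ = [484.72634/(720·0.5329)]·0.059968
= 1.26339·0.059968 = 0.075763

Final: 0.075763


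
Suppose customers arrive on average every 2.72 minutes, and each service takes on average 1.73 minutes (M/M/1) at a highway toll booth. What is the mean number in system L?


λ = 60/2.72 = 22.0588 /hr
μ = 60/1.73 = 34.6821 /hr
ρ = λ/μ = 22.0588/34.6821 = 0.6360
L = ρ/(1−ρ) = 0.6360/0.3640 = 1.7475

Final: 1.7475


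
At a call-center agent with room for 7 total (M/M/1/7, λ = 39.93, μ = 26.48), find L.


ρ = 39.93/26.48 = 1.5079
L = ρ[1 − (K+1)ρ^K + Kρ^(K+1)] / [(1−ρ)(1−ρ^(K+1))]
Numerator: 1.5079·(1 − 8·17.728390 + 7·26.733181) = 69.824937
Denominator: (-0.5079)·(-25.733181) = 13.070668
L = 69.824937/13.070668 = 5.3421

Final: 5.3421


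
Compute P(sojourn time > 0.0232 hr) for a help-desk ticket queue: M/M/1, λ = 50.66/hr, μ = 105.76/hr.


W ~ Exponential(μ−λ) for M/M/1.
μ − λ = 105.76 − 50.66 = 55.1000
P(W > t) = e^{−(μ−λ)t} = e^{−1.2783} = 0.278505

Final: 0.278505


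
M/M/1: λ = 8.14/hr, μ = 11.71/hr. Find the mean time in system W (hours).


W = 1/(μ−λ) = 1/(11.71 − 8.14) = 1/3.57 = 0.2801 hr

Final: 0.2801 hr


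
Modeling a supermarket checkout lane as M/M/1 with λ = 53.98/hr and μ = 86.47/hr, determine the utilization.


ρ = λ/μ = 53.98/86.47 = 0.6243

Final: 0.6243


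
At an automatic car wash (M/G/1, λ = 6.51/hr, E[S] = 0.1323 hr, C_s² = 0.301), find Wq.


ρ = λ·E[S] = 6.51·0.1323 = 0.8613
E[S²] = E[S]²(1+C_s²) = 0.1323²·(1+0.301) = 0.022772
Wq = λ·E[S²]/(2(1−ρ)) = 6.51·0.022772/(2·0.1387) = 0.53430 hr

Final: 0.53430 hr


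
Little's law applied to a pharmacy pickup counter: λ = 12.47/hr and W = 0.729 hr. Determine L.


L = λW = 12.47·0.729 = 9.0906

Final: 9.0906


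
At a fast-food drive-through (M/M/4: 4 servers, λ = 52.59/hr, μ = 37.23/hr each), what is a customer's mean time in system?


a = 1.4126; ρ = 0.3531; P₀ = 0.241752
Lq = P₀·a^c·ρ/(c!(1−ρ)²) = 0.03385
Wq = Lq/λ = 0.03385/52.59 = 0.0006436 hr
W = Wq + 1/μ = 0.0006436 + 0.02686 = 0.02750 hr

Final: 0.02750 hr


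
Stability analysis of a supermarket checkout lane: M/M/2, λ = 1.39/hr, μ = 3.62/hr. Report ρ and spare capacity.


Total capacity cμ = 2·3.62 = 7.24/hr
ρ = λ/(cμ) = 1.39/7.24 = 0.1920
Stable ⇔ ρ < 1: YES
Spare capacity = cμ − λ = 7.24 − 1.39 = 5.85/hr

Final: ρ = 0.1920; stable; margin = 5.85/hr


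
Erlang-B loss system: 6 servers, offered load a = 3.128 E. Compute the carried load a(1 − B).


B(6,3.128) = 0.059388 (Erlang-B)
Carried load = a(1 − B) = 3.128·(1 − 0.059388) = 3.128·0.940612 = 2.9422 E

Final: 2.9422 Erlangs


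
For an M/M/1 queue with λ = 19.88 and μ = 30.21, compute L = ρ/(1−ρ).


ρ = λ/μ = 19.88/30.21 = 0.6581
L = ρ/(1−ρ) = 0.6581/(1 − 0.6581) = 0.6581/0.3419 = 1.9245

Final: 1.9245


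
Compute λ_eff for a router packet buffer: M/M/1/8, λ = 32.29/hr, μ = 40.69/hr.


ρ = 0.7936; P_K = (1−ρ)ρ^8/(1−ρ^9) = 0.037096
λ_eff = λ(1 − P_K) = 32.29·(1 − 0.037096) = 32.29·0.962904 = 31.0922 /hr

Final: 31.0922 /hr


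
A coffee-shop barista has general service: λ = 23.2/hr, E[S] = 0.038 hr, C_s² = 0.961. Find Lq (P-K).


ρ = λ·E[S] = 23.2·0.038 = 0.8816
Lq = ρ²(1+C_s²)/(2(1−ρ)) = 0.7772·(1+0.961)/(2·0.1184)
= 0.7772·1.9610/0.2368 = 6.43634

Final: 6.43634


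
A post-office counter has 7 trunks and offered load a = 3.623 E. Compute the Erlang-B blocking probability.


B(c,a) = (a^c/c!) / Σ_{k=0}^{c} a^k/k!
a^7/7! = 1.625728
Σ terms (k=0..7): 1.00000 + 3.62300 + 6.56306 + 7.92599 + 7.17897 + 5.20188 + 3.14107 + 1.62573 = 36.259706
B = 1.625728/36.259706 = 0.044836

Final: 0.044836


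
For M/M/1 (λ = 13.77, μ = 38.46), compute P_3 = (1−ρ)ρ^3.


ρ = 13.77/38.46 = 0.3580
P_n = (1−ρ)·ρ^n = (1 − 0.3580)·0.3580^3 = 0.6420·0.045896 = 0.029464

Final: 0.029464


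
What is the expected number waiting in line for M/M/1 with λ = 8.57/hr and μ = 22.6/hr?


ρ = 8.57/22.6 = 0.3792
Lq = ρ²/(1−ρ) = 0.1438/0.6208 = 0.2316

Final: 0.2316


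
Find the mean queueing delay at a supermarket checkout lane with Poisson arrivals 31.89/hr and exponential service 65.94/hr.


ρ = 31.89/65.94 = 0.4836
Wq = ρ/(μ−λ) = 0.4836/(65.94 − 31.89) = 0.4836/34.05 = 0.01420 hr

Final: 0.01420 hr


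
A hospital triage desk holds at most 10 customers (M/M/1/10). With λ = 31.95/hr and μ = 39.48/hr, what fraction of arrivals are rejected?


ρ = λ/μ = 31.95/39.48 = 0.8093
P_K = (1−ρ)ρ^K/(1−ρ^(K+1)) = (0.1907·0.120486)/(1 − 0.097506)
= 0.022980/0.902494 = 0.025463

Final: 0.025463


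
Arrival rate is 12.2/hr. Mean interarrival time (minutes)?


Mean interarrival time = 1/λ = 1/12.2 hour = 0.08197 hour
In minutes: 0.08197 × 60 = 4.9180 min

Final: 4.9180 min


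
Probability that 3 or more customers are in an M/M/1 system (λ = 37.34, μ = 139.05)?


ρ = 37.34/139.05 = 0.2685
P(N ≥ n) = ρ^n = 0.2685^3 = 0.019365

Final: 0.019365


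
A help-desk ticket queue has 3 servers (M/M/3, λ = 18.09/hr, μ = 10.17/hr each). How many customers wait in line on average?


a = λ/μ = 1.7788; ρ = a/3 = 0.5929
P₀ = 0.150038
Lq = P₀·a^c·ρ / (c!·(1−ρ)²) = 0.150038·5.62798·0.5929/(6·0.16571)
= 0.50355

Final: 0.50355


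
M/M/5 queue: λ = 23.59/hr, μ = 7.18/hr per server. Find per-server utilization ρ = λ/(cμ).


ρ = λ/(cμ) = 23.59/(5·7.18) = 23.59/35.90 = 0.6571

Final: 0.6571


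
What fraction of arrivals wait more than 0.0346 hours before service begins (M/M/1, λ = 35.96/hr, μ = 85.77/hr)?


ρ = 35.96/85.77 = 0.4193
P(Wq > t) = ρ·e^{−(μ−λ)t} = 0.4193·e^{−1.7234}
= 0.4193·0.178454 = 0.074819

Final: 0.074819


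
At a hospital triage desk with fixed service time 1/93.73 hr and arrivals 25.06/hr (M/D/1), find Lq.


ρ = 25.06/93.73 = 0.2674
M/D/1: Lq = ρ²/(2(1−ρ)) = 0.07148/(2·0.7326) = 0.04879

Final: 0.04879


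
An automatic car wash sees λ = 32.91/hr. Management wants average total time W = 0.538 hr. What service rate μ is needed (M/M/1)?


W = 1/(μ−λ) ⇒ μ − λ = 1/W = 1/0.538 = 1.8587
μ = λ + 1/W = 32.91 + 1.8587 = 34.7687 per hr

Final: 34.7687 /hr


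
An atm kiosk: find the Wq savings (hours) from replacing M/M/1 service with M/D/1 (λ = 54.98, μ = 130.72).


ρ = 54.98/130.72 = 0.4206
Wq(M/M/1) = ρ/(μ−λ) = 0.4206/75.74 = 0.005553 hr
Wq(M/D/1) = ρ/(2(μ−λ)) = 0.002777 hr
Savings = 0.005553 − 0.002777 = 0.002777 hr

Final: 0.002777 hr


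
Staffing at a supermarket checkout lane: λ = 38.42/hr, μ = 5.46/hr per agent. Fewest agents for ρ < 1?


Stability requires cμ > λ ⇔ c > λ/μ.
λ/μ = 38.42/5.46 = 7.0366
Minimum integer c = ⌊7.0366⌋ + 1 = 8
Check: 8·5.46 = 43.68 > 38.42, while 7·5.46 = 38.22 ≤ 38.42

Final: 8 servers


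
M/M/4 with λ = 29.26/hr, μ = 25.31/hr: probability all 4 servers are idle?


a = λ/μ = 29.26/25.31 = 1.1561; ρ = a/c = 0.2890
Σ_{k=0}^{3} a^k/k! (terms k=0..3) = 1.00000 + 1.15606 + 0.66824 + 0.25751 = 3.08182
Tail: a^4/(4!(1−ρ)) = 1.78619/(24·0.7110) = 0.10468
P₀ = 1/(3.08182 + 0.10468) = 1/3.18650 = 0.313824

Final: 0.313824


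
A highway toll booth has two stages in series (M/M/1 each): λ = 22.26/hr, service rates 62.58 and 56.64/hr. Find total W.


Each node sees arrival rate λ = 22.26/hr (tandem ⇒ throughput preserved).
W₁ = 1/(μ₁−λ) = 1/(62.58−22.26) = 0.02480 hr
W₂ = 1/(μ₂−λ) = 1/(56.64−22.26) = 0.02909 hr
W_total = W₁ + W₂ = 0.02480 + 0.02909 = 0.05389 hr

Final: 0.05389 hr


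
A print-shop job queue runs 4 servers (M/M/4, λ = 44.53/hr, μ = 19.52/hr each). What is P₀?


a = λ/μ = 44.53/19.52 = 2.2812; ρ = a/c = 0.5703
Σ_{k=0}^{3} a^k/k! (terms k=0..3) = 1.00000 + 2.28125 + 2.60205 + 1.97864 = 7.86194
Tail: a^4/(4!(1−ρ)) = 27.08267/(24·0.4297) = 2.62620
P₀ = 1/(7.86194 + 2.62620) = 1/10.48814 = 0.095346

Final: 0.095346


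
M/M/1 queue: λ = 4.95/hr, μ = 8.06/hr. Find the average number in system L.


ρ = λ/μ = 4.95/8.06 = 0.6141
L = ρ/(1−ρ) = 0.6141/(1 − 0.6141) = 0.6141/0.3859 = 1.5916

Final: 1.5916


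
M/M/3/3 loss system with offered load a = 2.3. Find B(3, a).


B(c,a) = (a^c/c!) / Σ_{k=0}^{c} a^k/k!
a^3/3! = 2.027833
Σ terms (k=0..3): 1.00000 + 2.30000 + 2.64500 + 2.02783 = 7.972833
B = 2.027833/7.972833 = 0.254343

Final: 0.254343


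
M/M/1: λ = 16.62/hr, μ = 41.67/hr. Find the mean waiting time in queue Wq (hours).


ρ = 16.62/41.67 = 0.3988
Wq = ρ/(μ−λ) = 0.3988/(41.67 − 16.62) = 0.3988/25.05 = 0.01592 hr

Final: 0.01592 hr


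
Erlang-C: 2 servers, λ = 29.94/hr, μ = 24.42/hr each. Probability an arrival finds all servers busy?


a = λ/μ = 1.2260; ρ = a/2 = 0.6130
P₀ = 0.239909 (from M/M/c formula)
C(c,a) = [a^c/(c!(1−ρ))]·P₀ = [1.50318/(2·0.3870)]·0.239909
= 1.94221·0.239909 = 0.465953

Final: 0.465953


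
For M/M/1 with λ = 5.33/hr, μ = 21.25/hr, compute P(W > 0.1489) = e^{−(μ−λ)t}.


W ~ Exponential(μ−λ) for M/M/1.
μ − λ = 21.25 − 5.33 = 15.9200
P(W > t) = e^{−(μ−λ)t} = e^{−2.3705} = 0.093435

Final: 0.093435


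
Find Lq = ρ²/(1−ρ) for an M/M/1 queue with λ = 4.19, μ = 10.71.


ρ = 4.19/10.71 = 0.3912
Lq = ρ²/(1−ρ) = 0.1531/0.6088 = 0.2514

Final: 0.2514


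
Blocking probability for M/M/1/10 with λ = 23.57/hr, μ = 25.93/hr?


ρ = λ/μ = 23.57/25.93 = 0.9090
P_K = (1−ρ)ρ^K/(1−ρ^(K+1)) = (0.09101·0.385097)/(1 − 0.350048)
= 0.035049/0.649952 = 0.053926

Final: 0.053926


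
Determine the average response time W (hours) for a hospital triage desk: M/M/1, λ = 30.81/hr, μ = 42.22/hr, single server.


W = 1/(μ−λ) = 1/(42.22 − 30.81) = 1/11.41 = 0.08764 hr

Final: 0.08764 hr


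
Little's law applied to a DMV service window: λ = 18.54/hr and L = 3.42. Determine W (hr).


W = L/λ = 3.42/18.54 = 0.1845 hr

Final: 0.1845 hr


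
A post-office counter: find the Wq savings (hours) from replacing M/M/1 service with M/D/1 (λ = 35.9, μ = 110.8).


ρ = 35.9/110.8 = 0.3240
Wq(M/M/1) = ρ/(μ−λ) = 0.3240/74.90 = 0.004326 hr
Wq(M/D/1) = ρ/(2(μ−λ)) = 0.002163 hr
Savings = 0.004326 − 0.002163 = 0.002163 hr

Final: 0.002163 hr


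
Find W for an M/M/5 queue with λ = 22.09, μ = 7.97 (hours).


a = 2.7716; ρ = 0.5543; P₀ = 0.059957
Lq = P₀·a^c·ρ/(c!(1−ρ)²) = 0.22808
Wq = Lq/λ = 0.22808/22.09 = 0.01032 hr
W = Wq + 1/μ = 0.01032 + 0.12547 = 0.13580 hr

Final: 0.13580 hr


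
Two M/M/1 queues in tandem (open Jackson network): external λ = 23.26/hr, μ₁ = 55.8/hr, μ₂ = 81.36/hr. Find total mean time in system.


Each node sees arrival rate λ = 23.26/hr (tandem ⇒ throughput preserved).
W₁ = 1/(μ₁−λ) = 1/(55.8−23.26) = 0.03073 hr
W₂ = 1/(μ₂−λ) = 1/(81.36−23.26) = 0.01721 hr
W_total = W₁ + W₂ = 0.03073 + 0.01721 = 0.04794 hr

Final: 0.04794 hr


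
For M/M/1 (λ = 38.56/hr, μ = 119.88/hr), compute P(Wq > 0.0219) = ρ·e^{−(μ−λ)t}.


ρ = 38.56/119.88 = 0.3217
P(Wq > t) = ρ·e^{−(μ−λ)t} = 0.3217·e^{−1.7809}
= 0.3217·0.168485 = 0.054194

Final: 0.054194


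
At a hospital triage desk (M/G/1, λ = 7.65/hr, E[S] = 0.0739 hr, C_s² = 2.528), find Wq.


ρ = λ·E[S] = 7.65·0.0739 = 0.5653
E[S²] = E[S]²(1+C_s²) = 0.0739²·(1+2.528) = 0.019267
Wq = λ·E[S²]/(2(1−ρ)) = 7.65·0.019267/(2·0.4347) = 0.16955 hr

Final: 0.16955 hr


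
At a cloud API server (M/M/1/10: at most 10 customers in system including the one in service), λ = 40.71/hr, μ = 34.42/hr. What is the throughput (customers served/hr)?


ρ = 1.1827; P_K = (1−ρ)ρ^10/(1−ρ^11) = 0.183465
λ_eff = λ(1 − P_K) = 40.71·(1 − 0.183465) = 40.71·0.816535 = 33.2411 /hr

Final: 33.2411 /hr


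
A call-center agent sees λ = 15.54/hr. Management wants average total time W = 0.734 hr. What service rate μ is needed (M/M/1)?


W = 1/(μ−λ) ⇒ μ − λ = 1/W = 1/0.734 = 1.3624
μ = λ + 1/W = 15.54 + 1.3624 = 16.9024 per hr

Final: 16.9024 /hr


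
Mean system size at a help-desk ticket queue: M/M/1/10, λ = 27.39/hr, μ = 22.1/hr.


ρ = 27.39/22.1 = 1.2394
L = ρ[1 − (K+1)ρ^K + Kρ^(K+1)] / [(1−ρ)(1−ρ^(K+1))]
Numerator: 1.2394·(1 − 11·8.550620 + 10·10.597352) = 16.008526
Denominator: (-0.2394)·(-9.597352) = 2.297285
L = 16.008526/2.297285 = 6.9685

Final: 6.9685


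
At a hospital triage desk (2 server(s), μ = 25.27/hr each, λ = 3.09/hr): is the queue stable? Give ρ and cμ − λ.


Total capacity cμ = 2·25.27 = 50.54/hr
ρ = λ/(cμ) = 3.09/50.54 = 0.06114
Stable ⇔ ρ < 1: YES
Spare capacity = cμ − λ = 50.54 − 3.09 = 47.45/hr

Final: ρ = 0.06114; stable; margin = 47.45/hr


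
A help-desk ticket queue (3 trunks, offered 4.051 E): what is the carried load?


B(3,4.051) = 0.455285 (Erlang-B)
Carried load = a(1 − B) = 4.051·(1 − 0.455285) = 4.051·0.544715 = 2.2066 E

Final: 2.2066 Erlangs


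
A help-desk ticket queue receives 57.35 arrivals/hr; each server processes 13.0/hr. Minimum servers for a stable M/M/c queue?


Stability requires cμ > λ ⇔ c > λ/μ.
λ/μ = 57.35/13.0 = 4.4115
Minimum integer c = ⌊4.4115⌋ + 1 = 5
Check: 5·13.0 = 65.00 > 57.35, while 4·13.0 = 52.00 ≤ 57.35

Final: 5 servers


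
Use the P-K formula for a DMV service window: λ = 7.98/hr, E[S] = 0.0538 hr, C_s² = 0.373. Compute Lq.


ρ = λ·E[S] = 7.98·0.0538 = 0.4293
Lq = ρ²(1+C_s²)/(2(1−ρ)) = 0.1843·(1+0.373)/(2·0.5707)
= 0.1843·1.3730/1.1414 = 0.22173

Final: 0.22173


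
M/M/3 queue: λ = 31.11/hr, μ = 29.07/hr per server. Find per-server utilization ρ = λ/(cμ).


ρ = λ/(cμ) = 31.11/(3·29.07) = 31.11/87.21 = 0.3567

Final: 0.3567


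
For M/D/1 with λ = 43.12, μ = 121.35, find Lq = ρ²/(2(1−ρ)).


ρ = 43.12/121.35 = 0.3553
M/D/1: Lq = ρ²/(2(1−ρ)) = 0.1263/(2·0.6447) = 0.09793

Final: 0.09793


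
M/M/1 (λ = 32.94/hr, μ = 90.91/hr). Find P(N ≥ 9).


ρ = 32.94/90.91 = 0.3623
P(N ≥ n) = ρ^n = 0.3623^9 = 0.0001076

Final: 0.0001076


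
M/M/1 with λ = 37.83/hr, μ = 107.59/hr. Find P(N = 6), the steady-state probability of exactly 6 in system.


ρ = 37.83/107.59 = 0.3516
P_n = (1−ρ)·ρ^n = (1 − 0.3516)·0.3516^6 = 0.6484·0.001890 = 0.001225

Final: 0.001225


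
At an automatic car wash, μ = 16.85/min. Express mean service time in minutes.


Mean service time = 1/μ = 1/16.85 minute = 0.05935 minute
In minutes: 0.05935 × 1 = 0.05935 min

Final: 0.05935 min


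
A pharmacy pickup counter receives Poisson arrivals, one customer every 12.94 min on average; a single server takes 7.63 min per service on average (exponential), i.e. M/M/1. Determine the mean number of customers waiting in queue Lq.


λ = 60/12.94 = 4.6368 /hr
μ = 60/7.63 = 7.8637 /hr
ρ = λ/μ = 4.6368/7.8637 = 0.5896
Lq = ρ²/(1−ρ) = 0.3477/0.4104 = 0.8473

Final: 0.8473


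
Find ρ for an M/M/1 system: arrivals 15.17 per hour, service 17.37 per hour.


ρ = λ/μ = 15.17/17.37 = 0.8733

Final: 0.8733


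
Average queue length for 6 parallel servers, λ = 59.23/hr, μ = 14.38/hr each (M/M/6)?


a = λ/μ = 4.1189; ρ = a/6 = 0.6865
P₀ = 0.014545
Lq = P₀·a^c·ρ / (c!·(1−ρ)²) = 0.014545·4883.11643·0.6865/(720·0.09829)
= 0.68895

Final: 0.68895


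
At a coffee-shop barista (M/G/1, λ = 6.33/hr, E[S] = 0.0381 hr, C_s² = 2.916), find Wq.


ρ = λ·E[S] = 6.33·0.0381 = 0.2412
E[S²] = E[S]²(1+C_s²) = 0.0381²·(1+2.916) = 0.005685
Wq = λ·E[S²]/(2(1−ρ)) = 6.33·0.005685/(2·0.7588) = 0.02371 hr

Final: 0.02371 hr


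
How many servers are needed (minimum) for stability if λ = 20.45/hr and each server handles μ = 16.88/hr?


Stability requires cμ > λ ⇔ c > λ/μ.
λ/μ = 20.45/16.88 = 1.2115
Minimum integer c = ⌊1.2115⌋ + 1 = 2
Check: 2·16.88 = 33.76 > 20.45, while 1·16.88 = 16.88 ≤ 20.45

Final: 2 servers


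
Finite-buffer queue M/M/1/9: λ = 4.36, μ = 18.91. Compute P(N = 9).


ρ = λ/μ = 4.36/18.91 = 0.2306
P_K = (1−ρ)ρ^K/(1−ρ^(K+1)) = (0.7694·0.000001841)/(1 − 0.0000004246)
= 0.000001417/1.000000 = 0.000001417

Final: 0.000001417


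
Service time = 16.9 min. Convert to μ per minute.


μ = 1/(service time) in consistent units.
1 minute = 1 min, so μ = 1/16.9 = 0.05917 per minute

Final: 0.05917 /min


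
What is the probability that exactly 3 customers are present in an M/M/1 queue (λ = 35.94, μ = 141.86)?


ρ = 35.94/141.86 = 0.2533
P_n = (1−ρ)·ρ^n = (1 − 0.2533)·0.2533^3 = 0.7467·0.016261 = 0.012142

Final: 0.012142


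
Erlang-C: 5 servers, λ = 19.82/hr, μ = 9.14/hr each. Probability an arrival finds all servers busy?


a = λ/μ = 2.1685; ρ = a/5 = 0.4337
P₀ = 0.113044 (from M/M/c formula)
C(c,a) = [a^c/(c!(1−ρ))]·P₀ = [47.94985/(120·0.5663)]·0.113044
= 0.70560·0.113044 = 0.079764

Final: 0.079764


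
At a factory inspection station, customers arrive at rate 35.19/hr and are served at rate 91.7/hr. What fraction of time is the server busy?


ρ = λ/μ = 35.19/91.7 = 0.3838

Final: 0.3838


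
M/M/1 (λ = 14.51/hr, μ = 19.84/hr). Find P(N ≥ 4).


ρ = 14.51/19.84 = 0.7314
P(N ≥ n) = ρ^n = 0.7314^4 = 0.286090

Final: 0.286090


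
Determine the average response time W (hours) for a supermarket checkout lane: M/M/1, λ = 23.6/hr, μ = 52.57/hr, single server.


W = 1/(μ−λ) = 1/(52.57 − 23.6) = 1/28.97 = 0.03452 hr

Final: 0.03452 hr


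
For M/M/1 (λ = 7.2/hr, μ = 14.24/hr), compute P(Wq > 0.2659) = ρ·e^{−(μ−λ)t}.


ρ = 7.2/14.24 = 0.5056
P(Wq > t) = ρ·e^{−(μ−λ)t} = 0.5056·e^{−1.8719}
= 0.5056·0.153826 = 0.077777

Final: 0.077777


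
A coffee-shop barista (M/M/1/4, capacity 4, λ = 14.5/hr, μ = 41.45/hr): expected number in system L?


ρ = 14.5/41.45 = 0.3498
L = ρ[1 − (K+1)ρ^K + Kρ^(K+1)] / [(1−ρ)(1−ρ^(K+1))]
Numerator: 0.3498·(1 − 5·0.014975 + 4·0.005239) = 0.330956
Denominator: (0.6502)·(0.994761) = 0.646775
L = 0.330956/0.646775 = 0.5117

Final: 0.5117


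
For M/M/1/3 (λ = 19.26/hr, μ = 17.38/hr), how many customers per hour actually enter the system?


ρ = 1.1082; P_K = (1−ρ)ρ^3/(1−ρ^4) = 0.289728
λ_eff = λ(1 − P_K) = 19.26·(1 − 0.289728) = 19.26·0.710272 = 13.6798 /hr

Final: 13.6798 /hr


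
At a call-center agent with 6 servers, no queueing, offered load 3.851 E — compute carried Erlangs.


B(6,3.851) = 0.106499 (Erlang-B)
Carried load = a(1 − B) = 3.851·(1 − 0.106499) = 3.851·0.893501 = 3.4409 E

Final: 3.4409 Erlangs


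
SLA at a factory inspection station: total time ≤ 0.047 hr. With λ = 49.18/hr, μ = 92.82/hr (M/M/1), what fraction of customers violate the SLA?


W ~ Exponential(μ−λ) for M/M/1.
μ − λ = 92.82 − 49.18 = 43.6400
P(W > t) = e^{−(μ−λ)t} = e^{−2.0511} = 0.128596

Final: 0.128596


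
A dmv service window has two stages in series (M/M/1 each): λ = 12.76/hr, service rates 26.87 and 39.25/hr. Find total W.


Each node sees arrival rate λ = 12.76/hr (tandem ⇒ throughput preserved).
W₁ = 1/(μ₁−λ) = 1/(26.87−12.76) = 0.07087 hr
W₂ = 1/(μ₂−λ) = 1/(39.25−12.76) = 0.03775 hr
W_total = W₁ + W₂ = 0.07087 + 0.03775 = 0.10862 hr

Final: 0.10862 hr


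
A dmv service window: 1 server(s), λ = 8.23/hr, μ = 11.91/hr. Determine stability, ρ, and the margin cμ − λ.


Total capacity cμ = 1·11.91 = 11.91/hr
ρ = λ/(cμ) = 8.23/11.91 = 0.6910
Stable ⇔ ρ < 1: YES
Spare capacity = cμ − λ = 11.91 − 8.23 = 3.68/hr

Final: ρ = 0.6910; stable; margin = 3.68/hr


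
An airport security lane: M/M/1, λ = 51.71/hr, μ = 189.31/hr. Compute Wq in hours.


ρ = 51.71/189.31 = 0.2731
Wq = ρ/(μ−λ) = 0.2731/(189.31 − 51.71) = 0.2731/137.60 = 0.001985 hr

Final: 0.001985 hr


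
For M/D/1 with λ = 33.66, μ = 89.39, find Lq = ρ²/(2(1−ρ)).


ρ = 33.66/89.39 = 0.3766
M/D/1: Lq = ρ²/(2(1−ρ)) = 0.1418/(2·0.6234) = 0.11372

Final: 0.11372


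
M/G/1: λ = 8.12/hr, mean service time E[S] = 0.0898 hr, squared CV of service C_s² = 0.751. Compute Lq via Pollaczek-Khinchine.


ρ = λ·E[S] = 8.12·0.0898 = 0.7292
Lq = ρ²(1+C_s²)/(2(1−ρ)) = 0.5317·(1+0.751)/(2·0.2708)
= 0.5317·1.7510/0.5416 = 1.71883

Final: 1.71883


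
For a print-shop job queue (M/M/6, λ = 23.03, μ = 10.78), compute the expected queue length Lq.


a = λ/μ = 2.1364; ρ = a/6 = 0.3561
P₀ = 0.117823
Lq = P₀·a^c·ρ / (c!·(1−ρ)²) = 0.117823·95.07166·0.3561/(720·0.41466)
= 0.01336

Final: 0.01336


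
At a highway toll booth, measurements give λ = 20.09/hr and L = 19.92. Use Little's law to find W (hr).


W = L/λ = 19.92/20.09 = 0.9915 hr

Final: 0.9915 hr
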